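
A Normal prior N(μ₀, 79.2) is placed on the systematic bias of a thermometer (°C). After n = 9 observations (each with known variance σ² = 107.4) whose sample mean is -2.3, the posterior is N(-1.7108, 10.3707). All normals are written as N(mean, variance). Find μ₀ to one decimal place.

μ₀ = 2.2

With known observation variance, the Normal–Normal posterior has precision τ_n = τ₀ + n/σ² and mean μ_n = (τ₀μ₀ + (n/σ²)x̄)/τ_n.
Here τ₀ = 1/79.2 = 0.012626 and τ_data = 9/107.4 = 0.083799, so τ_n = 0.096425.
Rearranging for μ₀: μ₀ = (μ_n·τ_n − τ_data·x̄)/τ₀ = (-1.7108·0.096425 − 0.083799·-2.3) / 0.012626 = 0.027774/0.012626 ≈ 2.2.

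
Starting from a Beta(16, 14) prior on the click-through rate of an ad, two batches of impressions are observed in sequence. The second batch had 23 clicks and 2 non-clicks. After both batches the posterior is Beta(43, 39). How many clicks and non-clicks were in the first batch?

4 clicks and 23 non-clicks

Sequential conjugate updates are equivalent to a single update on the pooled data, so total successes = posterior α − prior α and total failures = posterior β − prior β.
Total across both batches: 43−16=27 clicks, 39−14=25 non-clicks.
Subtract the second batch: 27−23=4 clicks and 25−2=23 non-clicks.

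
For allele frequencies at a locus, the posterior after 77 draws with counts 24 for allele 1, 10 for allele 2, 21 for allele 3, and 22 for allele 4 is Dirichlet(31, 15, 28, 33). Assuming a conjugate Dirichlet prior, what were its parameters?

Dirichlet(7, 5, 7, 11)

For a Dirichlet(α) prior with multinomial counts c, the posterior is Dirichlet(α + c) componentwise.
Subtract each count from the matching posterior parameter: 31−24=7, 15−10=5, 28−21=7, 33−22=11.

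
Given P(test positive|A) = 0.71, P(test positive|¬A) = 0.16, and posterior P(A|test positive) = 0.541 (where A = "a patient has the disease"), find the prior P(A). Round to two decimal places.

Bayes' rule in odds form gives O(A|E) = O(A)·[P(E|A)/P(E|¬A)], hence O(A) = O(A|E)/LR.
Posterior odds = 0.541/(1−0.541) = 1.1786. LR = 0.71/0.16 = 4.4375.
Prior odds = 1.1786/4.4375 = 0.2656, so P(A) = 0.2656/(1+0.2656) ≈ 0.21.

P(A) = 0.21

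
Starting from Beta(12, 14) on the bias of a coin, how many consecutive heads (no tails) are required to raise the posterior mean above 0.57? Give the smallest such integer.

After k heads and 0 tails the posterior is Beta(12+k, 14), with mean (12+k)/(12+14+k).
Set (12+k)/(26+k) > 0.57 and solve: k > (0.57·26 − 12)/(1 − 0.57) = 6.558.
The smallest integer exceeding 6.558 is 7, and checking k=7: (19)/(33) = 0.5758 > 0.57.

k = 7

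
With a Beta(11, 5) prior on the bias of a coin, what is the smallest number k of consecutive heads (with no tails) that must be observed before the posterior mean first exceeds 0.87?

After k heads and 0 tails the posterior is Beta(11+k, 5), with mean (11+k)/(11+5+k).
Set (11+k)/(16+k) > 0.87 and solve: k > (0.87·16 − 11)/(1 − 0.87) = 22.462.
The smallest integer exceeding 22.462 is 23, and checking k=23: (34)/(39) = 0.8718 > 0.87.

k = 23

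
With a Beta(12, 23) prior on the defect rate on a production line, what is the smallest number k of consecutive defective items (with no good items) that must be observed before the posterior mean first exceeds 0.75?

k = 58

After k defective items and 0 good items the posterior is Beta(12+k, 23), with mean (12+k)/(12+23+k).
Set (12+k)/(35+k) > 0.75 and solve: k > (0.75·35 − 12)/(1 − 0.75) = 57.000.
The smallest integer exceeding 57.000 is 58.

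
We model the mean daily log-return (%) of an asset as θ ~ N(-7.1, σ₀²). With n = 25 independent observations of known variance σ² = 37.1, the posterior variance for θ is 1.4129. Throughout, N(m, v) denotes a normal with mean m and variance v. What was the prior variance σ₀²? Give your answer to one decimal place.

σ₀² = 29.5

For the Normal–Normal model with known σ², precisions add: τ_n = τ₀ + n/σ².
So 1/σ₀² = 1/1.4129 − 25/37.1 = 0.707764 − 0.673854 = 0.033910.
Hence σ₀² = 1/0.033910 ≈ 29.5.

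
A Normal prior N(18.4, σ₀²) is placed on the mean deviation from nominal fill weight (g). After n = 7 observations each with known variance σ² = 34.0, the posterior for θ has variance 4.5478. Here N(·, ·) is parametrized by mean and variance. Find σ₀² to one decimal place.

Posterior precision equals prior precision plus data precision: 1/σ_n² = 1/σ₀² + n/σ².
So 1/σ₀² = 1/4.5478 − 7/34.0 = 0.219887 − 0.205882 = 0.014005.
Hence σ₀² = 1/0.014005 ≈ 71.4.

σ₀² = 71.4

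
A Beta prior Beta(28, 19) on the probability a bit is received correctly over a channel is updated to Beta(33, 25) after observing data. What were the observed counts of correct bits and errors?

A Beta(α, β) prior with s successes and f failures in binomial data gives a Beta(α+s, β+f) posterior.
Match parameters: s=33−28=5, f=25−19=6.

5 correct bits and 6 errors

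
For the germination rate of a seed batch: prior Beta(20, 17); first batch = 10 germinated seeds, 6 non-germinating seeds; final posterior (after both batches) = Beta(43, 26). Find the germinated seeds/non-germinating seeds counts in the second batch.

Because Beta–binomial updating is additive in the counts, the combined data contributed (α_post−α_prior, β_post−β_prior) successes and failures.
Total across both batches: 43−20=23 germinated seeds, 26−17=9 non-germinating seeds.
Subtract the first batch: 23−10=13 germinated seeds and 9−6=3 non-germinating seeds.

13 germinated seeds and 3 non-germinating seeds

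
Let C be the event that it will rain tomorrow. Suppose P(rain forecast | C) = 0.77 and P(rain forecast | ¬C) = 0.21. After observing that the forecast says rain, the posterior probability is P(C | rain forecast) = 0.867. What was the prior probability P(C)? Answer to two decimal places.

In odds form, posterior odds = prior odds × likelihood ratio, so prior odds = posterior odds ÷ LR.
Posterior odds = 0.867/(1−0.867) = 6.5188. LR = 0.77/0.21 = 3.6667.
Prior odds = 6.5188/3.6667 = 1.7778, so P(C) = 1.7778/(1+1.7778) ≈ 0.64.

P(C) = 0.64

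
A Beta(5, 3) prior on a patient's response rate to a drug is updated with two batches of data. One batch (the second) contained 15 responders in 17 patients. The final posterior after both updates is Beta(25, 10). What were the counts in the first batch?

5 responders and 5 non-responders

Sequential conjugate updates are equivalent to a single update on the pooled data, so total successes = posterior α − prior α and total failures = posterior β − prior β.
Total across both batches: 25−5=20 responders, 10−3=7 non-responders.
Subtract the second batch: 20−15=5 responders and 7−2=5 non-responders.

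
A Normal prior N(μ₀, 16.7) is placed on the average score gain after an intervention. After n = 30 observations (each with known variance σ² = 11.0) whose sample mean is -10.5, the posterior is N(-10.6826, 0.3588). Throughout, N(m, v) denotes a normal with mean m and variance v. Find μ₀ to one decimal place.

μ₀ = -19.0

The posterior mean is a precision-weighted average: μ_n = (τ₀μ₀ + τ_data·x̄)/(τ₀+τ_data), with τ₀=1/σ₀² and τ_data=n/σ².
Here τ₀ = 1/16.7 = 0.059880 and τ_data = 30/11.0 = 2.727273, so τ_n = 2.787153.
Rearranging for μ₀: μ₀ = (μ_n·τ_n − τ_data·x̄)/τ₀ = (-10.6826·2.787153 − 2.727273·-10.5) / 0.059880 = -1.137674/0.059880 ≈ -19.0.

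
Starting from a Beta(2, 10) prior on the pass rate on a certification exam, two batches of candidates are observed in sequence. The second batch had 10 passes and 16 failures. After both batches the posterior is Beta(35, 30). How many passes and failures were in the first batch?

Sequential conjugate updates are equivalent to a single update on the pooled data, so total successes = posterior α − prior α and total failures = posterior β − prior β.
Total across both batches: 35−2=33 passes, 30−10=20 failures.
Subtract the second batch: 33−10=23 passes and 20−16=4 failures.

23 passes and 4 failures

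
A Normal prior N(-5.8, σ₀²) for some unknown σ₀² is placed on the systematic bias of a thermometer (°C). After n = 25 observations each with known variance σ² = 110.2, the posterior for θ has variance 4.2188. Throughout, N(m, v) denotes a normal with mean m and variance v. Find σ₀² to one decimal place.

For the Normal–Normal model with known σ², precisions add: τ_n = τ₀ + n/σ².
So 1/σ₀² = 1/4.2188 − 25/110.2 = 0.237034 − 0.226860 = 0.010174.
Hence σ₀² = 1/0.010174 ≈ 98.3.

σ₀² = 98.3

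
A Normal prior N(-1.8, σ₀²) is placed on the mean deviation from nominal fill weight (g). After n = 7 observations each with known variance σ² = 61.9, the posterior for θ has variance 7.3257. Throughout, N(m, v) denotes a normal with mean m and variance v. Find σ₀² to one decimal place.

σ₀² = 42.7

For the Normal–Normal model with known σ², precisions add: τ_n = τ₀ + n/σ².
So 1/σ₀² = 1/7.3257 − 7/61.9 = 0.136506 − 0.113086 = 0.023420.
Hence σ₀² = 1/0.023420 ≈ 42.7.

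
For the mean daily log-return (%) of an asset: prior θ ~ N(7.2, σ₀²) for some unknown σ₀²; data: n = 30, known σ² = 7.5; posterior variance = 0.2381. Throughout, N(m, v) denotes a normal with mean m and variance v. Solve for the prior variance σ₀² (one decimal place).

For the Normal–Normal model with known σ², precisions add: τ_n = τ₀ + n/σ².
So 1/σ₀² = 1/0.2381 − 30/7.5 = 4.199916 − 4.000000 = 0.199916.
Hence σ₀² = 1/0.199916 ≈ 5.0.

σ₀² = 5.0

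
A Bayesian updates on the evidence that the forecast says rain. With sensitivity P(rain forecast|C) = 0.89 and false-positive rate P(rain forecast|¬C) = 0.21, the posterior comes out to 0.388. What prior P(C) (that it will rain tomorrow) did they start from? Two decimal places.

P(C) = 0.13

In odds form, posterior odds = prior odds × likelihood ratio, so prior odds = posterior odds ÷ LR.
Posterior odds = 0.388/(1−0.388) = 0.6340. LR = 0.89/0.21 = 4.2381.
Prior odds = 0.6340/4.2381 = 0.1496, so P(C) = 0.1496/(1+0.1496) ≈ 0.13.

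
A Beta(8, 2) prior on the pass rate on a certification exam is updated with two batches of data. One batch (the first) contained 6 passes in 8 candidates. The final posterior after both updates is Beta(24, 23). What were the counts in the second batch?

Because Beta–binomial updating is additive in the counts, the combined data contributed (α_post−α_prior, β_post−β_prior) successes and failures.
Total across both batches: 24−8=16 passes, 23−2=21 failures.
Subtract the first batch: 16−6=10 passes and 21−2=19 failures.

10 passes and 19 failures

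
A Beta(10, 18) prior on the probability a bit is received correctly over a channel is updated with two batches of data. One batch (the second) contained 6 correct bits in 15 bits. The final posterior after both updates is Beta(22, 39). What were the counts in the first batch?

Sequential conjugate updates are equivalent to a single update on the pooled data, so total successes = posterior α − prior α and total failures = posterior β − prior β.
Total across both batches: 22−10=12 correct bits, 39−18=21 errors.
Subtract the second batch: 12−6=6 correct bits and 21−9=12 errors.

6 correct bits and 12 errors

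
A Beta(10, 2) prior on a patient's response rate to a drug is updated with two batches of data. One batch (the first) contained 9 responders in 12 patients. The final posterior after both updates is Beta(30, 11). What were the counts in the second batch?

Sequential conjugate updates are equivalent to a single update on the pooled data, so total successes = posterior α − prior α and total failures = posterior β − prior β.
Total across both batches: 30−10=20 responders, 11−2=9 non-responders.
Subtract the first batch: 20−9=11 responders and 9−3=6 non-responders.

11 responders and 6 non-responders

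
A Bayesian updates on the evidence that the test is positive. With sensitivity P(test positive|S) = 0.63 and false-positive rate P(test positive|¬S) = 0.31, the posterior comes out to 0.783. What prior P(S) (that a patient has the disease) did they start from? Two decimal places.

In odds form, posterior odds = prior odds × likelihood ratio, so prior odds = posterior odds ÷ LR.
Posterior odds = 0.783/(1−0.783) = 3.6083. LR = 0.63/0.31 = 2.0323.
Prior odds = 3.6083/2.0323 = 1.7755, so P(S) = 1.7755/(1+1.7755) ≈ 0.64.

P(S) = 0.64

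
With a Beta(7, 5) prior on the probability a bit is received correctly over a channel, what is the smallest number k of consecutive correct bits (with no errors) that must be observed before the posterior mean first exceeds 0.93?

k = 60

After k correct bits and 0 errors the posterior is Beta(7+k, 5), with mean (7+k)/(7+5+k).
Set (7+k)/(12+k) > 0.93 and solve: k > (0.93·12 − 7)/(1 − 0.93) = 59.429.
The smallest integer exceeding 59.429 is 60.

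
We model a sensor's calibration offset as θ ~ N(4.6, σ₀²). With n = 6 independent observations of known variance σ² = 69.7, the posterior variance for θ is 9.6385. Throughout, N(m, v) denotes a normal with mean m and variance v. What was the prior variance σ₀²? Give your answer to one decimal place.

σ₀² = 56.6

For the Normal–Normal model with known σ², precisions add: τ_n = τ₀ + n/σ².
So 1/σ₀² = 1/9.6385 − 6/69.7 = 0.103751 − 0.086083 = 0.017668.
Hence σ₀² = 1/0.017668 ≈ 56.6.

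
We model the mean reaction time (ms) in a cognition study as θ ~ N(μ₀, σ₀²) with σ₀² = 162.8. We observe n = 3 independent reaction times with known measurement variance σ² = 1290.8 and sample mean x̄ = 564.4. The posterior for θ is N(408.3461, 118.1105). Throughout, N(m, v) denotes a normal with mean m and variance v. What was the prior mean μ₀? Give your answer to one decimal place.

μ₀ = 349.3

With known observation variance, the Normal–Normal posterior has precision τ_n = τ₀ + n/σ² and mean μ_n = (τ₀μ₀ + (n/σ²)x̄)/τ_n.
Here τ₀ = 1/162.8 = 0.006143 and τ_data = 3/1290.8 = 0.002324, so τ_n = 0.008467.
Rearranging for μ₀: μ₀ = (μ_n·τ_n − τ_data·x̄)/τ₀ = (408.3461·0.008467 − 0.002324·564.4) / 0.006143 = 2.145801/0.006143 ≈ 349.3.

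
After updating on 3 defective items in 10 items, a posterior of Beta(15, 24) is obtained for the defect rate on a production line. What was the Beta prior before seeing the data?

Beta is conjugate to the binomial likelihood: posterior = Beta(a+s, b+f).
Subtract the data counts: 15−3=12, 24−7=17.

Beta(12, 17)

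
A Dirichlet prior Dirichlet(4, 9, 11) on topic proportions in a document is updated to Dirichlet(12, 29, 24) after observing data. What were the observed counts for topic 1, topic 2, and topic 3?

counts (8, 20, 13)

For a Dirichlet(α) prior with multinomial counts c, the posterior is Dirichlet(α + c) componentwise.
Counts are posterior − prior componentwise: 12−4=8, 29−9=20, 24−11=13.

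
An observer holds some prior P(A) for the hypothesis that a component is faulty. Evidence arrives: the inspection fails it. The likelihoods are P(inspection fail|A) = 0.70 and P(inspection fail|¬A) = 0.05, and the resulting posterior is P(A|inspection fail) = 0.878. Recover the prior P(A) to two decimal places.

P(A) = 0.34

Bayes' rule in odds form gives O(A|E) = O(A)·[P(E|A)/P(E|¬A)], hence O(A) = O(A|E)/LR.
Posterior odds = 0.878/(1−0.878) = 7.1967. LR = 0.70/0.05 = 14.0000.
Prior odds = 7.1967/14.0000 = 0.5141, so P(A) = 0.5141/(1+0.5141) ≈ 0.34.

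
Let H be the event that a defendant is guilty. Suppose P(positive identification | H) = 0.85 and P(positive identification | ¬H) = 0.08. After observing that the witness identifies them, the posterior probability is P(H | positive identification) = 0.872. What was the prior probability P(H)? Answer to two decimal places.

Bayes' rule in odds form gives O(H|E) = O(H)·[P(E|H)/P(E|¬H)], hence O(H) = O(H|E)/LR.
Posterior odds = 0.872/(1−0.872) = 6.8125. LR = 0.85/0.08 = 10.6250.
Prior odds = 6.8125/10.6250 = 0.6412, so P(H) = 0.6412/(1+0.6412) ≈ 0.39.

P(H) = 0.39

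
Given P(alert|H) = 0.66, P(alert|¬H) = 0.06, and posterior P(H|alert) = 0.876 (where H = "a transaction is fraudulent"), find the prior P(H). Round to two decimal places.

Bayes' rule in odds form gives O(H|E) = O(H)·[P(E|H)/P(E|¬H)], hence O(H) = O(H|E)/LR.
Posterior odds = 0.876/(1−0.876) = 7.0645. LR = 0.66/0.06 = 11.0000.
Prior odds = 7.0645/11.0000 = 0.6422, so P(H) = 0.6422/(1+0.6422) ≈ 0.39.

P(H) = 0.39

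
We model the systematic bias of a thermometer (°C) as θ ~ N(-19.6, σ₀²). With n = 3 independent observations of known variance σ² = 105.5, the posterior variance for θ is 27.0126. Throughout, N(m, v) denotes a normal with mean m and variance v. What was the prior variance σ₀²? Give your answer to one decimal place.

Posterior precision equals prior precision plus data precision: 1/σ_n² = 1/σ₀² + n/σ².
So 1/σ₀² = 1/27.0126 − 3/105.5 = 0.037020 − 0.028436 = 0.008584.
Hence σ₀² = 1/0.008584 ≈ 116.5.

σ₀² = 116.5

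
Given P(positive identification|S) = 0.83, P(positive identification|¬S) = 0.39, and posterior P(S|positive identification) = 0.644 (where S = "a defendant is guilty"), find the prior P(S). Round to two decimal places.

P(S) = 0.46

Bayes' rule in odds form gives O(S|E) = O(S)·[P(E|S)/P(E|¬S)], hence O(S) = O(S|E)/LR.
Posterior odds = 0.644/(1−0.644) = 1.8090. LR = 0.83/0.39 = 2.1282.
Prior odds = 1.8090/2.1282 = 0.8500, so P(S) = 0.8500/(1+0.8500) ≈ 0.46.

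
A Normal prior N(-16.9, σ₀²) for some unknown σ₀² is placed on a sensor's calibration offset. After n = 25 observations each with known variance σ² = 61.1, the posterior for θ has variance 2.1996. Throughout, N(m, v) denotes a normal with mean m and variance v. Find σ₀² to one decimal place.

Posterior precision equals prior precision plus data precision: 1/σ_n² = 1/σ₀² + n/σ².
So 1/σ₀² = 1/2.1996 − 25/61.1 = 0.454628 − 0.409165 = 0.045463.
Hence σ₀² = 1/0.045463 ≈ 22.0.

σ₀² = 22.0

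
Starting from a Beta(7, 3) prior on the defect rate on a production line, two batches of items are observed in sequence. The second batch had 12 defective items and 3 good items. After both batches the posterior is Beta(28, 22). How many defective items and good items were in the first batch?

Because Beta–binomial updating is additive in the counts, the combined data contributed (α_post−α_prior, β_post−β_prior) successes and failures.
Total across both batches: 28−7=21 defective items, 22−3=19 good items.
Subtract the second batch: 21−12=9 defective items and 19−3=16 good items.

9 defective items and 16 good items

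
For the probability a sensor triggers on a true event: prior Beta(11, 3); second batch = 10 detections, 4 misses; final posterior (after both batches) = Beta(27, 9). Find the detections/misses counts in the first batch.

6 detections and 2 misses

Sequential conjugate updates are equivalent to a single update on the pooled data, so total successes = posterior α − prior α and total failures = posterior β − prior β.
Total across both batches: 27−11=16 detections, 9−3=6 misses.
Subtract the second batch: 16−10=6 detections and 6−4=2 misses.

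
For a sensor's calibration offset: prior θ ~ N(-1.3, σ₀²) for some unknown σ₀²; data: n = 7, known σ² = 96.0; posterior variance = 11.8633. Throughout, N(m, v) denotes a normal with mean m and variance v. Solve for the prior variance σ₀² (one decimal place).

σ₀² = 87.9

Posterior precision equals prior precision plus data precision: 1/σ_n² = 1/σ₀² + n/σ².
So 1/σ₀² = 1/11.8633 − 7/96.0 = 0.084294 − 0.072917 = 0.011377.
Hence σ₀² = 1/0.011377 ≈ 87.9.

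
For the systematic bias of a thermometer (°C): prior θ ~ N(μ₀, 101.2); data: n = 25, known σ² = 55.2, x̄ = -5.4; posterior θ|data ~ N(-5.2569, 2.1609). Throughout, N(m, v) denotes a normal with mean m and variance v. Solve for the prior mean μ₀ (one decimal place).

μ₀ = 1.3

The posterior mean is a precision-weighted average: μ_n = (τ₀μ₀ + τ_data·x̄)/(τ₀+τ_data), with τ₀=1/σ₀² and τ_data=n/σ².
Here τ₀ = 1/101.2 = 0.009881 and τ_data = 25/55.2 = 0.452899, so τ_n = 0.462780.
Rearranging for μ₀: μ₀ = (μ_n·τ_n − τ_data·x̄)/τ₀ = (-5.2569·0.462780 − 0.452899·-5.4) / 0.009881 = 0.012866/0.009881 ≈ 1.3.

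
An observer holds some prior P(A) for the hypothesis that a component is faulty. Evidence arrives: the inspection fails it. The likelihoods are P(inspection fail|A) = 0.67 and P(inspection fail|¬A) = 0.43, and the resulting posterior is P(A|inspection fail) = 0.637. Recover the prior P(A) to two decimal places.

In odds form, posterior odds = prior odds × likelihood ratio, so prior odds = posterior odds ÷ LR.
Posterior odds = 0.637/(1−0.637) = 1.7548. LR = 0.67/0.43 = 1.5581.
Prior odds = 1.7548/1.5581 = 1.1262, so P(A) = 1.1262/(1+1.1262) ≈ 0.53.

P(A) = 0.53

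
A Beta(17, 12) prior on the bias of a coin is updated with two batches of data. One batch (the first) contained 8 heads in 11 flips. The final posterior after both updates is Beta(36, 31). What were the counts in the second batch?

Because Beta–binomial updating is additive in the counts, the combined data contributed (α_post−α_prior, β_post−β_prior) successes and failures.
Total across both batches: 36−17=19 heads, 31−12=19 tails.
Subtract the first batch: 19−8=11 heads and 19−3=16 tails.

11 heads and 16 tails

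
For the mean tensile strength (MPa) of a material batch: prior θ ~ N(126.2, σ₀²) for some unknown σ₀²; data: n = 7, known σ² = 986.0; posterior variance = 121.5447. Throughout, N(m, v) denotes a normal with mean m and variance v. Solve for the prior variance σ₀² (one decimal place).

For the Normal–Normal model with known σ², precisions add: τ_n = τ₀ + n/σ².
So 1/σ₀² = 1/121.5447 − 7/986.0 = 0.008227 − 0.007099 = 0.001128.
Hence σ₀² = 1/0.001128 ≈ 886.5.

σ₀² = 886.5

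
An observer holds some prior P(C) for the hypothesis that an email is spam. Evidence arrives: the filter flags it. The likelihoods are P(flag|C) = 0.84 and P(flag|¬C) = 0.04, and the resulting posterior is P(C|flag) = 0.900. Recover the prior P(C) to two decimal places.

Bayes' rule in odds form gives O(C|E) = O(C)·[P(E|C)/P(E|¬C)], hence O(C) = O(C|E)/LR.
Posterior odds = 0.900/(1−0.900) = 9.0000. LR = 0.84/0.04 = 21.0000.
Prior odds = 9.0000/21.0000 = 0.4286, so P(C) = 0.4286/(1+0.4286) ≈ 0.30.

P(C) = 0.30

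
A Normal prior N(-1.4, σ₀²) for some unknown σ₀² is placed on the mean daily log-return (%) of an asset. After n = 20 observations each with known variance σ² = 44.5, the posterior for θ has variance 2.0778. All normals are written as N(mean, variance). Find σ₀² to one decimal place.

For the Normal–Normal model with known σ², precisions add: τ_n = τ₀ + n/σ².
So 1/σ₀² = 1/2.0778 − 20/44.5 = 0.481278 − 0.449438 = 0.031840.
Hence σ₀² = 1/0.031840 ≈ 31.4.

σ₀² = 31.4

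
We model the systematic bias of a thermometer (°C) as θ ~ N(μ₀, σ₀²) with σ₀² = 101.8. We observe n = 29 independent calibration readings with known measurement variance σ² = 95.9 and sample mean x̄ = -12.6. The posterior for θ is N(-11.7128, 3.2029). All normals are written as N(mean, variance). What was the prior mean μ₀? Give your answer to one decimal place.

μ₀ = 15.6

With known observation variance, the Normal–Normal posterior has precision τ_n = τ₀ + n/σ² and mean μ_n = (τ₀μ₀ + (n/σ²)x̄)/τ_n.
Here τ₀ = 1/101.8 = 0.009823 and τ_data = 29/95.9 = 0.302398, so τ_n = 0.312221.
Rearranging for μ₀: μ₀ = (μ_n·τ_n − τ_data·x̄)/τ₀ = (-11.7128·0.312221 − 0.302398·-12.6) / 0.009823 = 0.153233/0.009823 ≈ 15.6.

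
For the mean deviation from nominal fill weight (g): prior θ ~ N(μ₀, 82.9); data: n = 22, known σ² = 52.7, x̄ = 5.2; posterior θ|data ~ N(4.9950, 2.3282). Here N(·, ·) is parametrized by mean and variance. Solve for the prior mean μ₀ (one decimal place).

The posterior mean is a precision-weighted average: μ_n = (τ₀μ₀ + τ_data·x̄)/(τ₀+τ_data), with τ₀=1/σ₀² and τ_data=n/σ².
Here τ₀ = 1/82.9 = 0.012063 and τ_data = 22/52.7 = 0.417457, so τ_n = 0.429520.
Rearranging for μ₀: μ₀ = (μ_n·τ_n − τ_data·x̄)/τ₀ = (4.9950·0.429520 − 0.417457·5.2) / 0.012063 = -0.025324/0.012063 ≈ -2.1.

μ₀ = -2.1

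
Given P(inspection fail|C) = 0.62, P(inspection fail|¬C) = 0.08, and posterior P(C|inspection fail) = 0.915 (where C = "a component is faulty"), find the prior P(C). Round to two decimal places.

In odds form, posterior odds = prior odds × likelihood ratio, so prior odds = posterior odds ÷ LR.
Posterior odds = 0.915/(1−0.915) = 10.7647. LR = 0.62/0.08 = 7.7500.
Prior odds = 10.7647/7.7500 = 1.3890, so P(C) = 1.3890/(1+1.3890) ≈ 0.58.

P(C) = 0.58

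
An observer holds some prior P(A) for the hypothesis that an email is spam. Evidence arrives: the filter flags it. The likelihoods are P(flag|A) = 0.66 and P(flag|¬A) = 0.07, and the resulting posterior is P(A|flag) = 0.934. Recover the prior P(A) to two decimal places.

P(A) = 0.60

In odds form, posterior odds = prior odds × likelihood ratio, so prior odds = posterior odds ÷ LR.
Posterior odds = 0.934/(1−0.934) = 14.1515. LR = 0.66/0.07 = 9.4286.
Prior odds = 14.1515/9.4286 = 1.5009, so P(A) = 1.5009/(1+1.5009) ≈ 0.60.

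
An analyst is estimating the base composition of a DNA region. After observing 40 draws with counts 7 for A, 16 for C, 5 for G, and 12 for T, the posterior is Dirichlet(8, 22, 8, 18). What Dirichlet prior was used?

For a Dirichlet(α) prior with multinomial counts c, the posterior is Dirichlet(α + c) componentwise.
Subtract each count from the matching posterior parameter: 8−7=1, 22−16=6, 8−5=3, 18−12=6.

Dirichlet(1, 6, 3, 6)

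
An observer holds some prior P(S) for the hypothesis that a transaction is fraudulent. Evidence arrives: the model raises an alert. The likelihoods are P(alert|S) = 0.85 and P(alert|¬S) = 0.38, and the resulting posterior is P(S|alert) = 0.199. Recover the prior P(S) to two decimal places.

Bayes' rule in odds form gives O(S|E) = O(S)·[P(E|S)/P(E|¬S)], hence O(S) = O(S|E)/LR.
Posterior odds = 0.199/(1−0.199) = 0.2484. LR = 0.85/0.38 = 2.2368.
Prior odds = 0.2484/2.2368 = 0.1111, so P(S) = 0.1111/(1+0.1111) ≈ 0.10.

P(S) = 0.10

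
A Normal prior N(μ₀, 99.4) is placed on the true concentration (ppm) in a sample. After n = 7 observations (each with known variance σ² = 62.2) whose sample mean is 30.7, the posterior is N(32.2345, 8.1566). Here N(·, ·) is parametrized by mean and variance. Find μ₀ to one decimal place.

μ₀ = 49.4

The posterior mean is a precision-weighted average: μ_n = (τ₀μ₀ + τ_data·x̄)/(τ₀+τ_data), with τ₀=1/σ₀² and τ_data=n/σ².
Here τ₀ = 1/99.4 = 0.010060 and τ_data = 7/62.2 = 0.112540, so τ_n = 0.122600.
Rearranging for μ₀: μ₀ = (μ_n·τ_n − τ_data·x̄)/τ₀ = (32.2345·0.122600 − 0.112540·30.7) / 0.010060 = 0.496972/0.010060 ≈ 49.4.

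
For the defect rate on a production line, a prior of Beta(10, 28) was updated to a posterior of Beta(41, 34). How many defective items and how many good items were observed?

A Beta(a, b) prior with s successes and f failures in binomial data gives a Beta(a+s, b+f) posterior.
So s = 41 − 10 = 31 and f = 34 − 28 = 6.

31 defective items and 6 good items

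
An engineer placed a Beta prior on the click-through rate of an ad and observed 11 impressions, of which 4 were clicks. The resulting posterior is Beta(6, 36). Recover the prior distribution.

Beta is conjugate to the binomial likelihood: posterior = Beta(α+s, β+f).
Subtract the data counts: 6−4=2, 36−7=29.

Beta(2, 29)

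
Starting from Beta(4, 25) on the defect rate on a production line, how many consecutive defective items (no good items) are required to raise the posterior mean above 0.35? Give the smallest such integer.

After k defective items and 0 good items the posterior is Beta(4+k, 25), with mean (4+k)/(4+25+k).
Set (4+k)/(29+k) > 0.35 and solve: k > (0.35·29 − 4)/(1 − 0.35) = 9.462.
The smallest integer exceeding 9.462 is 10.

k = 10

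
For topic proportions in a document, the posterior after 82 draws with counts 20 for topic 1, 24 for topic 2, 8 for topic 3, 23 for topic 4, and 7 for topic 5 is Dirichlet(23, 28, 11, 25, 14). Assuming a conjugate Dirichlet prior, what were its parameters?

Dirichlet(3, 4, 3, 2, 7)

For a Dirichlet(α) prior with multinomial counts c, the posterior is Dirichlet(α + c) componentwise.
Subtract each count from the matching posterior parameter: 23−20=3, 28−24=4, 11−8=3, 25−23=2, 14−7=7.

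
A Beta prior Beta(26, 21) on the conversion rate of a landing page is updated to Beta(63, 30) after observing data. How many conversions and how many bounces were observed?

37 conversions and 9 bounces

Beta is conjugate to the binomial likelihood: posterior = Beta(a+s, b+f).
So s = 63 − 26 = 37 and f = 30 − 21 = 9.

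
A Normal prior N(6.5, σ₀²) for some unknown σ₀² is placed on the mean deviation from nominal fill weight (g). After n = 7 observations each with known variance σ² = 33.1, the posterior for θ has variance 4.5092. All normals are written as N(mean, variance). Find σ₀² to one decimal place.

Posterior precision equals prior precision plus data precision: 1/σ_n² = 1/σ₀² + n/σ².
So 1/σ₀² = 1/4.5092 − 7/33.1 = 0.221769 − 0.211480 = 0.010289.
Hence σ₀² = 1/0.010289 ≈ 97.2.

σ₀² = 97.2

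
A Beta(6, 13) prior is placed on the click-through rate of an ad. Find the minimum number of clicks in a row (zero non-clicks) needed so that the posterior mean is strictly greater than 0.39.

After k clicks and 0 non-clicks the posterior is Beta(6+k, 13), with mean (6+k)/(6+13+k).
Set (6+k)/(19+k) > 0.39 and solve: k > (0.39·19 − 6)/(1 − 0.39) = 2.311.
The smallest integer exceeding 2.311 is 3.

k = 3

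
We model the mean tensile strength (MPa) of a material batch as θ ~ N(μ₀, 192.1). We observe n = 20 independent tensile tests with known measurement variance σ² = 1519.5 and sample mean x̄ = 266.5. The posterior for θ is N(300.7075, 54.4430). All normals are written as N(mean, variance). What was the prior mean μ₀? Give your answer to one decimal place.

μ₀ = 387.2

The posterior mean is a precision-weighted average: μ_n = (τ₀μ₀ + τ_data·x̄)/(τ₀+τ_data), with τ₀=1/σ₀² and τ_data=n/σ².
Here τ₀ = 1/192.1 = 0.005206 and τ_data = 20/1519.5 = 0.013162, so τ_n = 0.018368.
Rearranging for μ₀: μ₀ = (μ_n·τ_n − τ_data·x̄)/τ₀ = (300.7075·0.018368 − 0.013162·266.5) / 0.005206 = 2.015722/0.005206 ≈ 387.2.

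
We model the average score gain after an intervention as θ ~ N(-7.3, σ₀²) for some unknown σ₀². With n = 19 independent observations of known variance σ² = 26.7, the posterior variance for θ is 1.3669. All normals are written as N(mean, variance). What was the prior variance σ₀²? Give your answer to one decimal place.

For the Normal–Normal model with known σ², precisions add: τ_n = τ₀ + n/σ².
So 1/σ₀² = 1/1.3669 − 19/26.7 = 0.731582 − 0.711610 = 0.019972.
Hence σ₀² = 1/0.019972 ≈ 50.1.

σ₀² = 50.1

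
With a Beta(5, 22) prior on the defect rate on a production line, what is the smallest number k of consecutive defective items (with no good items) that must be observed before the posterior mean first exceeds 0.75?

After k defective items and 0 good items the posterior is Beta(5+k, 22), with mean (5+k)/(5+22+k).
Set (5+k)/(27+k) > 0.75 and solve: k > (0.75·27 − 5)/(1 − 0.75) = 61.000.
The smallest integer exceeding 61.000 is 62, and checking k=62: (67)/(89) = 0.7528 > 0.75.

k = 62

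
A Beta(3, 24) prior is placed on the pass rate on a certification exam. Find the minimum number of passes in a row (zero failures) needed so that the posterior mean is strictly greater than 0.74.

After k passes and 0 failures the posterior is Beta(3+k, 24), with mean (3+k)/(3+24+k).
Set (3+k)/(27+k) > 0.74 and solve: k > (0.74·27 − 3)/(1 − 0.74) = 65.308.
The smallest integer exceeding 65.308 is 66.

k = 66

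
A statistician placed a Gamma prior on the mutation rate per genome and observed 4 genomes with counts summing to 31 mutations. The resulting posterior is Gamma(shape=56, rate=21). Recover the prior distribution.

Gamma–Poisson conjugacy: posterior shape = α + Σxᵢ, posterior rate = β + n.
So α = 56 − 31 = 25 and β = 21 − 4 = 17.

Gamma(shape=25, rate=17)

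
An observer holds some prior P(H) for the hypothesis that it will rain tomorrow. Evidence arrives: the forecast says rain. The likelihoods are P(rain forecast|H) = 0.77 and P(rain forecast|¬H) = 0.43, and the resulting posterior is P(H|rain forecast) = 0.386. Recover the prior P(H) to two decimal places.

P(H) = 0.26

In odds form, posterior odds = prior odds × likelihood ratio, so prior odds = posterior odds ÷ LR.
Posterior odds = 0.386/(1−0.386) = 0.6287. LR = 0.77/0.43 = 1.7907.
Prior odds = 0.6287/1.7907 = 0.3511, so P(H) = 0.3511/(1+0.3511) ≈ 0.26.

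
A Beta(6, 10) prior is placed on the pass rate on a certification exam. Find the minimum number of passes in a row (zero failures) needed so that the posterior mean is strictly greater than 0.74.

k = 23

After k passes and 0 failures the posterior is Beta(6+k, 10), with mean (6+k)/(6+10+k).
Set (6+k)/(16+k) > 0.74 and solve: k > (0.74·16 − 6)/(1 − 0.74) = 22.462.
The smallest integer exceeding 22.462 is 23, and checking k=23: (29)/(39) = 0.7436 > 0.74.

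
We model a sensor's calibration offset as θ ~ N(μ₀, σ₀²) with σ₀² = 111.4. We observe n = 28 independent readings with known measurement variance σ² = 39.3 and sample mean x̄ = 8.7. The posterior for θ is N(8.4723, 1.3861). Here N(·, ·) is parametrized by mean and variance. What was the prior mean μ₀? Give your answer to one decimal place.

μ₀ = -9.6

With known observation variance, the Normal–Normal posterior has precision τ_n = τ₀ + n/σ² and mean μ_n = (τ₀μ₀ + (n/σ²)x̄)/τ_n.
Here τ₀ = 1/111.4 = 0.008977 and τ_data = 28/39.3 = 0.712468, so τ_n = 0.721445.
Rearranging for μ₀: μ₀ = (μ_n·τ_n − τ_data·x̄)/τ₀ = (8.4723·0.721445 − 0.712468·8.7) / 0.008977 = -0.086173/0.008977 ≈ -9.6.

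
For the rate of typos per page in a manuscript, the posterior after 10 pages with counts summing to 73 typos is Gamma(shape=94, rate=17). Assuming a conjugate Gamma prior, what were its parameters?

Gamma(shape=21, rate=7)

Gamma–Poisson conjugacy: posterior shape = α + Σxᵢ, posterior rate = β + n.
So α = 94 − 73 = 21 and β = 17 − 10 = 7.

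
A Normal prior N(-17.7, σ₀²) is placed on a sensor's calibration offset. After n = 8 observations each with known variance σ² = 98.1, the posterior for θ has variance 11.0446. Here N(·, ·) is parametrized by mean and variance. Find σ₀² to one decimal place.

σ₀² = 111.2

For the Normal–Normal model with known σ², precisions add: τ_n = τ₀ + n/σ².
So 1/σ₀² = 1/11.0446 − 8/98.1 = 0.090542 − 0.081549 = 0.008993.
Hence σ₀² = 1/0.008993 ≈ 111.2.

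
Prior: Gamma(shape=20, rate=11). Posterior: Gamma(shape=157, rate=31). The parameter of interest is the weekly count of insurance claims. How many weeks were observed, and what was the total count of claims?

Gamma–Poisson conjugacy: posterior shape = α + Σxᵢ, posterior rate = β + n.
Matching: Σxᵢ = 157 − 20 = 137 and n = 31 − 11 = 20.

n = 20 weeks with total 137 claims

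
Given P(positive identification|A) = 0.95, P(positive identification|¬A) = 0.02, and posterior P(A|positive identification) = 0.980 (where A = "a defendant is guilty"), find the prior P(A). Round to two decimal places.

Bayes' rule in odds form gives O(A|E) = O(A)·[P(E|A)/P(E|¬A)], hence O(A) = O(A|E)/LR.
Posterior odds = 0.980/(1−0.980) = 49.0000. LR = 0.95/0.02 = 47.5000.
Prior odds = 49.0000/47.5000 = 1.0316, so P(A) = 1.0316/(1+1.0316) ≈ 0.51.

P(A) = 0.51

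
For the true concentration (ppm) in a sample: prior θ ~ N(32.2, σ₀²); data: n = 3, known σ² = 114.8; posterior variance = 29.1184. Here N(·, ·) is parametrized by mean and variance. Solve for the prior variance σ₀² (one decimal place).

Posterior precision equals prior precision plus data precision: 1/σ_n² = 1/σ₀² + n/σ².
So 1/σ₀² = 1/29.1184 − 3/114.8 = 0.034343 − 0.026132 = 0.008211.
Hence σ₀² = 1/0.008211 ≈ 121.8.

σ₀² = 121.8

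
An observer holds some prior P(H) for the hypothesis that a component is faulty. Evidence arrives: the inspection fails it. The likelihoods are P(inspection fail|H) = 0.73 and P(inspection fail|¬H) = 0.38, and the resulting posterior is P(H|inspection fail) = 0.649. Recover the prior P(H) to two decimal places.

P(H) = 0.49

In odds form, posterior odds = prior odds × likelihood ratio, so prior odds = posterior odds ÷ LR.
Posterior odds = 0.649/(1−0.649) = 1.8490. LR = 0.73/0.38 = 1.9211.
Prior odds = 1.8490/1.9211 = 0.9625, so P(H) = 0.9625/(1+0.9625) ≈ 0.49.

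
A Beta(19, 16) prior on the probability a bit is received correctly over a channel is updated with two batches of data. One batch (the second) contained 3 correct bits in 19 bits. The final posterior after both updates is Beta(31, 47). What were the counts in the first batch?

Sequential conjugate updates are equivalent to a single update on the pooled data, so total successes = posterior α − prior α and total failures = posterior β − prior β.
Total across both batches: 31−19=12 correct bits, 47−16=31 errors.
Subtract the second batch: 12−3=9 correct bits and 31−16=15 errors.

9 correct bits and 15 errors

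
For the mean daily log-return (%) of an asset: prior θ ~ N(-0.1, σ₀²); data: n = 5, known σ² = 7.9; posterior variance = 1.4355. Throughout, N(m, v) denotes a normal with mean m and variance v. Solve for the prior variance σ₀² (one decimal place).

σ₀² = 15.7

Posterior precision equals prior precision plus data precision: 1/σ_n² = 1/σ₀² + n/σ².
So 1/σ₀² = 1/1.4355 − 5/7.9 = 0.696621 − 0.632911 = 0.063710.
Hence σ₀² = 1/0.063710 ≈ 15.7.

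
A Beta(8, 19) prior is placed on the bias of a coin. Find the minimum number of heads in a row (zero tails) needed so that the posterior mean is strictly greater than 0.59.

After k heads and 0 tails the posterior is Beta(8+k, 19), with mean (8+k)/(8+19+k).
Set (8+k)/(27+k) > 0.59 and solve: k > (0.59·27 − 8)/(1 − 0.59) = 19.341.
The smallest integer exceeding 19.341 is 20, and checking k=20: (28)/(47) = 0.5957 > 0.59.

k = 20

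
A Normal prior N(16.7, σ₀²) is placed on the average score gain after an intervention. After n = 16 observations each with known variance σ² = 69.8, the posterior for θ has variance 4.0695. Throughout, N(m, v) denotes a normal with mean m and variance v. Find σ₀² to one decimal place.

For the Normal–Normal model with known σ², precisions add: τ_n = τ₀ + n/σ².
So 1/σ₀² = 1/4.0695 − 16/69.8 = 0.245730 − 0.229226 = 0.016504.
Hence σ₀² = 1/0.016504 ≈ 60.6.

σ₀² = 60.6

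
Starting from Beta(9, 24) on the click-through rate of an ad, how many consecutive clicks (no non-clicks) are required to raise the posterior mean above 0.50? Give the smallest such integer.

k = 16

After k clicks and 0 non-clicks the posterior is Beta(9+k, 24), with mean (9+k)/(9+24+k).
Set (9+k)/(33+k) > 0.50 and solve: k > (0.50·33 − 9)/(1 − 0.50) = 15.000.
The smallest integer exceeding 15.000 is 16.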